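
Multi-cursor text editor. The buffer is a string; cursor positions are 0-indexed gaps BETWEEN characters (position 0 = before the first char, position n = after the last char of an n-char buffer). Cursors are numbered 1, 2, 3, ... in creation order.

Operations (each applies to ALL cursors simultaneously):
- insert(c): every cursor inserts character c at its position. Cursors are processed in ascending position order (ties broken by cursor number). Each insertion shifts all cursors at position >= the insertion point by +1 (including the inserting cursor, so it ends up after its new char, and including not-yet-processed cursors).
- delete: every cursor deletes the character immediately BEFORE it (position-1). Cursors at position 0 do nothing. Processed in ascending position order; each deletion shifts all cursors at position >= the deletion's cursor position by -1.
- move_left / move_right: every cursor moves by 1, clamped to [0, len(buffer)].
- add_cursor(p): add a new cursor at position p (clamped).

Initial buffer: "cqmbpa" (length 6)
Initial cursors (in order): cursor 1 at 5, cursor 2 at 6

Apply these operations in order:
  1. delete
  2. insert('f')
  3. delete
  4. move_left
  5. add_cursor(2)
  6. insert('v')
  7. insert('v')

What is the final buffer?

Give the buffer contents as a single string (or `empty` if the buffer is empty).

After op 1 (delete): buffer="cqmb" (len 4), cursors c1@4 c2@4, authorship ....
After op 2 (insert('f')): buffer="cqmbff" (len 6), cursors c1@6 c2@6, authorship ....12
After op 3 (delete): buffer="cqmb" (len 4), cursors c1@4 c2@4, authorship ....
After op 4 (move_left): buffer="cqmb" (len 4), cursors c1@3 c2@3, authorship ....
After op 5 (add_cursor(2)): buffer="cqmb" (len 4), cursors c3@2 c1@3 c2@3, authorship ....
After op 6 (insert('v')): buffer="cqvmvvb" (len 7), cursors c3@3 c1@6 c2@6, authorship ..3.12.
After op 7 (insert('v')): buffer="cqvvmvvvvb" (len 10), cursors c3@4 c1@9 c2@9, authorship ..33.1212.

Answer: cqvvmvvvvb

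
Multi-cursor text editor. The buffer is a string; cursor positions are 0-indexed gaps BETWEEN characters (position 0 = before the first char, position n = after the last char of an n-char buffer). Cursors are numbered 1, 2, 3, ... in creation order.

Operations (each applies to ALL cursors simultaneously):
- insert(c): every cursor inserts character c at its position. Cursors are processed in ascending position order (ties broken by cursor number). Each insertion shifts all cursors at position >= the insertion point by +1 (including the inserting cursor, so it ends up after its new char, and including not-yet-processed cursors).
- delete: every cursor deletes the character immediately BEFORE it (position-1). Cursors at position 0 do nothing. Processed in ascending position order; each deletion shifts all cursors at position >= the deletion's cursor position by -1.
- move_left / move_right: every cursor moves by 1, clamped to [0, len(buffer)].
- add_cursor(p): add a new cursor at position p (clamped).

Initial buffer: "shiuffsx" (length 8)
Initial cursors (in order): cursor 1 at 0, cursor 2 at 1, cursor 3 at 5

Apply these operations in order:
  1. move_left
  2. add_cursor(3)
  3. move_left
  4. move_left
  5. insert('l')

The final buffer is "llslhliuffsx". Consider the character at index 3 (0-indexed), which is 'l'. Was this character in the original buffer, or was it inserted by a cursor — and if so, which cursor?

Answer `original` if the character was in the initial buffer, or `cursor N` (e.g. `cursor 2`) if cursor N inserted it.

Answer: cursor 4

Derivation:
After op 1 (move_left): buffer="shiuffsx" (len 8), cursors c1@0 c2@0 c3@4, authorship ........
After op 2 (add_cursor(3)): buffer="shiuffsx" (len 8), cursors c1@0 c2@0 c4@3 c3@4, authorship ........
After op 3 (move_left): buffer="shiuffsx" (len 8), cursors c1@0 c2@0 c4@2 c3@3, authorship ........
After op 4 (move_left): buffer="shiuffsx" (len 8), cursors c1@0 c2@0 c4@1 c3@2, authorship ........
After op 5 (insert('l')): buffer="llslhliuffsx" (len 12), cursors c1@2 c2@2 c4@4 c3@6, authorship 12.4.3......
Authorship (.=original, N=cursor N): 1 2 . 4 . 3 . . . . . .
Index 3: author = 4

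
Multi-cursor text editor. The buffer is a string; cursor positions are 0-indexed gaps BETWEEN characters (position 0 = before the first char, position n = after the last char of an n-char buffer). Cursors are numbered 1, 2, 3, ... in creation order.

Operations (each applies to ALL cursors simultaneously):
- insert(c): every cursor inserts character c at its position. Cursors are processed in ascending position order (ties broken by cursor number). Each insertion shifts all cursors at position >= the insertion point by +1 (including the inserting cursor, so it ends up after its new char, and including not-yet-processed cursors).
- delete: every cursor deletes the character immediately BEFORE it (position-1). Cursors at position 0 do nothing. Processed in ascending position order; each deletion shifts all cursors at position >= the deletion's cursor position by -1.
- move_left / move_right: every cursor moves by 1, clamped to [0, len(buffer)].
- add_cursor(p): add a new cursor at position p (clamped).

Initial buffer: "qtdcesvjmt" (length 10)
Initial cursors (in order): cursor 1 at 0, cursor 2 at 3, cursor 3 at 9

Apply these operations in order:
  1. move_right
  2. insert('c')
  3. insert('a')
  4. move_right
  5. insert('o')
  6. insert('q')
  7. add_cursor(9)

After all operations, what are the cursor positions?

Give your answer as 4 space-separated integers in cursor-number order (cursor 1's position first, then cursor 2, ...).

After op 1 (move_right): buffer="qtdcesvjmt" (len 10), cursors c1@1 c2@4 c3@10, authorship ..........
After op 2 (insert('c')): buffer="qctdccesvjmtc" (len 13), cursors c1@2 c2@6 c3@13, authorship .1...2......3
After op 3 (insert('a')): buffer="qcatdccaesvjmtca" (len 16), cursors c1@3 c2@8 c3@16, authorship .11...22......33
After op 4 (move_right): buffer="qcatdccaesvjmtca" (len 16), cursors c1@4 c2@9 c3@16, authorship .11...22......33
After op 5 (insert('o')): buffer="qcatodccaeosvjmtcao" (len 19), cursors c1@5 c2@11 c3@19, authorship .11.1..22.2.....333
After op 6 (insert('q')): buffer="qcatoqdccaeoqsvjmtcaoq" (len 22), cursors c1@6 c2@13 c3@22, authorship .11.11..22.22.....3333
After op 7 (add_cursor(9)): buffer="qcatoqdccaeoqsvjmtcaoq" (len 22), cursors c1@6 c4@9 c2@13 c3@22, authorship .11.11..22.22.....3333

Answer: 6 13 22 9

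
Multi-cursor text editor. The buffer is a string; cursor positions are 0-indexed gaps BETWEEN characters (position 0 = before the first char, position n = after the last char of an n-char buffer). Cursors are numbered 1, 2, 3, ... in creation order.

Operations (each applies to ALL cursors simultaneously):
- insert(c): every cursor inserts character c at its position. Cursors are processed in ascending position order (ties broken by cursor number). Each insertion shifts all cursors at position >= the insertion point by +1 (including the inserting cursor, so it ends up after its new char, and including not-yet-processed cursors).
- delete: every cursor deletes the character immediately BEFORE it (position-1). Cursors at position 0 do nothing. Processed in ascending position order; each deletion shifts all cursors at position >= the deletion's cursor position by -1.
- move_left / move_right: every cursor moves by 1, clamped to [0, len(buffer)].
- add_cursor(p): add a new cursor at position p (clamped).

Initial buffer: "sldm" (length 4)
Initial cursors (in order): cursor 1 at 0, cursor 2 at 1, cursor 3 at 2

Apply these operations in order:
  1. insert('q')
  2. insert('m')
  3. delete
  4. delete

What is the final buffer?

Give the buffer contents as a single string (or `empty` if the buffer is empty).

After op 1 (insert('q')): buffer="qsqlqdm" (len 7), cursors c1@1 c2@3 c3@5, authorship 1.2.3..
After op 2 (insert('m')): buffer="qmsqmlqmdm" (len 10), cursors c1@2 c2@5 c3@8, authorship 11.22.33..
After op 3 (delete): buffer="qsqlqdm" (len 7), cursors c1@1 c2@3 c3@5, authorship 1.2.3..
After op 4 (delete): buffer="sldm" (len 4), cursors c1@0 c2@1 c3@2, authorship ....

Answer: sldm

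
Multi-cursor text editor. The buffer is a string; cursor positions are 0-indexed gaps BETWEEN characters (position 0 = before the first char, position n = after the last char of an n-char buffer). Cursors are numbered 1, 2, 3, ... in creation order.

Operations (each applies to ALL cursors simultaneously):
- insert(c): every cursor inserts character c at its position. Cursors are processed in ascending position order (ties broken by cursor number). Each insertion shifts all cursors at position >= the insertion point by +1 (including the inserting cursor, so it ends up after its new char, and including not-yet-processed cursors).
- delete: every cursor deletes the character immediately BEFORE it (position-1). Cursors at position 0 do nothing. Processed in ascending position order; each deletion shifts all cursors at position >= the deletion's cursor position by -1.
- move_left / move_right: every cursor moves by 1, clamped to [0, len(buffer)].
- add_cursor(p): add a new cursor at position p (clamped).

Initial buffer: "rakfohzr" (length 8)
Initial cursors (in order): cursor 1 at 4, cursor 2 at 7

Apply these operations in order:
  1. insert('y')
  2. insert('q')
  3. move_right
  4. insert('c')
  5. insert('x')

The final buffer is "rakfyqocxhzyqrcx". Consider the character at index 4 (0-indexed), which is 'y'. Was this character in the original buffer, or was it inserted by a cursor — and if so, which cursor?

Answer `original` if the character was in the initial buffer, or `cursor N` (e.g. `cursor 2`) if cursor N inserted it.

Answer: cursor 1

Derivation:
After op 1 (insert('y')): buffer="rakfyohzyr" (len 10), cursors c1@5 c2@9, authorship ....1...2.
After op 2 (insert('q')): buffer="rakfyqohzyqr" (len 12), cursors c1@6 c2@11, authorship ....11...22.
After op 3 (move_right): buffer="rakfyqohzyqr" (len 12), cursors c1@7 c2@12, authorship ....11...22.
After op 4 (insert('c')): buffer="rakfyqochzyqrc" (len 14), cursors c1@8 c2@14, authorship ....11.1..22.2
After op 5 (insert('x')): buffer="rakfyqocxhzyqrcx" (len 16), cursors c1@9 c2@16, authorship ....11.11..22.22
Authorship (.=original, N=cursor N): . . . . 1 1 . 1 1 . . 2 2 . 2 2
Index 4: author = 1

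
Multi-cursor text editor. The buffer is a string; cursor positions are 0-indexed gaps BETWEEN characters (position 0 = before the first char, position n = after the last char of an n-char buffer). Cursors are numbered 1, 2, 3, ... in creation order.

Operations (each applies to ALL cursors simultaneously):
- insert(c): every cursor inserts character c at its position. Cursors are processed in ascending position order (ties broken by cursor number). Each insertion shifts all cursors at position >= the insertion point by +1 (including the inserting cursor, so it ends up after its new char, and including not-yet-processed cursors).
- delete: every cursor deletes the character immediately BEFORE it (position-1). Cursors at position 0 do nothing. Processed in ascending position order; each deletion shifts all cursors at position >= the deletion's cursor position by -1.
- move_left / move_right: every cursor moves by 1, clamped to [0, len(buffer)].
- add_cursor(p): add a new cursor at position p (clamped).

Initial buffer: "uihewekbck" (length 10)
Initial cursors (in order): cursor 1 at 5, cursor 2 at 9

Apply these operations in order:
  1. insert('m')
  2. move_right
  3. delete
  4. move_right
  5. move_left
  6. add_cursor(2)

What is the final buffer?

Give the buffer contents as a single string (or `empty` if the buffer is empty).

After op 1 (insert('m')): buffer="uihewmekbcmk" (len 12), cursors c1@6 c2@11, authorship .....1....2.
After op 2 (move_right): buffer="uihewmekbcmk" (len 12), cursors c1@7 c2@12, authorship .....1....2.
After op 3 (delete): buffer="uihewmkbcm" (len 10), cursors c1@6 c2@10, authorship .....1...2
After op 4 (move_right): buffer="uihewmkbcm" (len 10), cursors c1@7 c2@10, authorship .....1...2
After op 5 (move_left): buffer="uihewmkbcm" (len 10), cursors c1@6 c2@9, authorship .....1...2
After op 6 (add_cursor(2)): buffer="uihewmkbcm" (len 10), cursors c3@2 c1@6 c2@9, authorship .....1...2

Answer: uihewmkbcm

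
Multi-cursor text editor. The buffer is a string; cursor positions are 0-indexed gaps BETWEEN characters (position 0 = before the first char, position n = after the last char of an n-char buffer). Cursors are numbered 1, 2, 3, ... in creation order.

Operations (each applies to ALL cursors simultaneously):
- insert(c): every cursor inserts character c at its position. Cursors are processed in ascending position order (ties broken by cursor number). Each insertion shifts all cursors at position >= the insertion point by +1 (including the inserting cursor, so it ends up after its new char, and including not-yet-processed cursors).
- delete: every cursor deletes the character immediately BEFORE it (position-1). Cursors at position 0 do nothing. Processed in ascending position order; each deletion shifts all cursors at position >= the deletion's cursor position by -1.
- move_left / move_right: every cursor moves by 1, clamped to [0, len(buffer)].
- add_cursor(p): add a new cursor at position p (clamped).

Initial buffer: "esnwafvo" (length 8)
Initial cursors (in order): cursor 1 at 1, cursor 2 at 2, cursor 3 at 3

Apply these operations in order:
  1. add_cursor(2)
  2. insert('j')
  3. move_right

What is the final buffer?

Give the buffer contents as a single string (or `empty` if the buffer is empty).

Answer: ejsjjnjwafvo

Derivation:
After op 1 (add_cursor(2)): buffer="esnwafvo" (len 8), cursors c1@1 c2@2 c4@2 c3@3, authorship ........
After op 2 (insert('j')): buffer="ejsjjnjwafvo" (len 12), cursors c1@2 c2@5 c4@5 c3@7, authorship .1.24.3.....
After op 3 (move_right): buffer="ejsjjnjwafvo" (len 12), cursors c1@3 c2@6 c4@6 c3@8, authorship .1.24.3.....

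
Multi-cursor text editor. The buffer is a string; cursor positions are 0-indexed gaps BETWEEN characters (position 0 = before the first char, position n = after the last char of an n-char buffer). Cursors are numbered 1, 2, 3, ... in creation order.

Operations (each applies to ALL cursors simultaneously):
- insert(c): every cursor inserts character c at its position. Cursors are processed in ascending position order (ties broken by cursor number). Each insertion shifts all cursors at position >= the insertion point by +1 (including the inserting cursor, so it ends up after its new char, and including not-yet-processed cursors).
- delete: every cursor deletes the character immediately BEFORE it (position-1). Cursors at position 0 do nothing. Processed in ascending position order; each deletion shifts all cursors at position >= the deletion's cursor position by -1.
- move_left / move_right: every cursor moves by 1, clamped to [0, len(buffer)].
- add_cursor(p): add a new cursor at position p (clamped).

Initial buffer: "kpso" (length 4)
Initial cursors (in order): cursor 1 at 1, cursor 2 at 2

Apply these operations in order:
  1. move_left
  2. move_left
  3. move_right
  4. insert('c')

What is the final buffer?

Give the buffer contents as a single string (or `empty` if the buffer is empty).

After op 1 (move_left): buffer="kpso" (len 4), cursors c1@0 c2@1, authorship ....
After op 2 (move_left): buffer="kpso" (len 4), cursors c1@0 c2@0, authorship ....
After op 3 (move_right): buffer="kpso" (len 4), cursors c1@1 c2@1, authorship ....
After op 4 (insert('c')): buffer="kccpso" (len 6), cursors c1@3 c2@3, authorship .12...

Answer: kccpso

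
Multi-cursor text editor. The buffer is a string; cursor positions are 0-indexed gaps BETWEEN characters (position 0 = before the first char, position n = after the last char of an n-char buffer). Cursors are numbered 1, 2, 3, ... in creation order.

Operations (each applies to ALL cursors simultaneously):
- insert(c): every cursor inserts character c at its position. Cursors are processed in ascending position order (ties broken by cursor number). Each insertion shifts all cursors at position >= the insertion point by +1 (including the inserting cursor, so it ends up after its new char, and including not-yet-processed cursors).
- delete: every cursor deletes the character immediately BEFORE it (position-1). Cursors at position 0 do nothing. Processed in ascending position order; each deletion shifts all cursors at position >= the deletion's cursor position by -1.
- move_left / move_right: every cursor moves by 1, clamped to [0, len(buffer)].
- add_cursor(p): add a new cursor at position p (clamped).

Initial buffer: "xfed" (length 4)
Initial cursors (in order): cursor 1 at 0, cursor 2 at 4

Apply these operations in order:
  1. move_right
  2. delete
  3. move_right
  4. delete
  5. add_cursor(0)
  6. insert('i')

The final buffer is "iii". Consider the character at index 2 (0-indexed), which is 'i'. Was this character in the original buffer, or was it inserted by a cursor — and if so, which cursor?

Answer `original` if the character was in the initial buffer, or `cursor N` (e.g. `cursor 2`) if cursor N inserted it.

After op 1 (move_right): buffer="xfed" (len 4), cursors c1@1 c2@4, authorship ....
After op 2 (delete): buffer="fe" (len 2), cursors c1@0 c2@2, authorship ..
After op 3 (move_right): buffer="fe" (len 2), cursors c1@1 c2@2, authorship ..
After op 4 (delete): buffer="" (len 0), cursors c1@0 c2@0, authorship 
After op 5 (add_cursor(0)): buffer="" (len 0), cursors c1@0 c2@0 c3@0, authorship 
After op 6 (insert('i')): buffer="iii" (len 3), cursors c1@3 c2@3 c3@3, authorship 123
Authorship (.=original, N=cursor N): 1 2 3
Index 2: author = 3

Answer: cursor 3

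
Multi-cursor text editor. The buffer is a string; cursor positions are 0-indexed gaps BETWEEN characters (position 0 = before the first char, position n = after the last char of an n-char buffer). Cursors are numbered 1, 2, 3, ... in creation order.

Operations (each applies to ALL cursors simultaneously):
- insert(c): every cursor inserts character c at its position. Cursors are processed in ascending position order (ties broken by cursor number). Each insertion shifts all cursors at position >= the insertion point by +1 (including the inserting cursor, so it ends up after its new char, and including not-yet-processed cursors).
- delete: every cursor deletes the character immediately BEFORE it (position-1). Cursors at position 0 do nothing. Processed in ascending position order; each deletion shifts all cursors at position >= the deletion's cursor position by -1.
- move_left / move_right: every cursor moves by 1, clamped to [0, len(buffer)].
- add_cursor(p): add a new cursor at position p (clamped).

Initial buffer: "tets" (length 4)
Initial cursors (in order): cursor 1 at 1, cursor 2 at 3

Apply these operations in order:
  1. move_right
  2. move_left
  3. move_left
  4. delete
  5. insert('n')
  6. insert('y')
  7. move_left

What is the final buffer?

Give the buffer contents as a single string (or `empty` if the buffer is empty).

After op 1 (move_right): buffer="tets" (len 4), cursors c1@2 c2@4, authorship ....
After op 2 (move_left): buffer="tets" (len 4), cursors c1@1 c2@3, authorship ....
After op 3 (move_left): buffer="tets" (len 4), cursors c1@0 c2@2, authorship ....
After op 4 (delete): buffer="tts" (len 3), cursors c1@0 c2@1, authorship ...
After op 5 (insert('n')): buffer="ntnts" (len 5), cursors c1@1 c2@3, authorship 1.2..
After op 6 (insert('y')): buffer="nytnyts" (len 7), cursors c1@2 c2@5, authorship 11.22..
After op 7 (move_left): buffer="nytnyts" (len 7), cursors c1@1 c2@4, authorship 11.22..

Answer: nytnyts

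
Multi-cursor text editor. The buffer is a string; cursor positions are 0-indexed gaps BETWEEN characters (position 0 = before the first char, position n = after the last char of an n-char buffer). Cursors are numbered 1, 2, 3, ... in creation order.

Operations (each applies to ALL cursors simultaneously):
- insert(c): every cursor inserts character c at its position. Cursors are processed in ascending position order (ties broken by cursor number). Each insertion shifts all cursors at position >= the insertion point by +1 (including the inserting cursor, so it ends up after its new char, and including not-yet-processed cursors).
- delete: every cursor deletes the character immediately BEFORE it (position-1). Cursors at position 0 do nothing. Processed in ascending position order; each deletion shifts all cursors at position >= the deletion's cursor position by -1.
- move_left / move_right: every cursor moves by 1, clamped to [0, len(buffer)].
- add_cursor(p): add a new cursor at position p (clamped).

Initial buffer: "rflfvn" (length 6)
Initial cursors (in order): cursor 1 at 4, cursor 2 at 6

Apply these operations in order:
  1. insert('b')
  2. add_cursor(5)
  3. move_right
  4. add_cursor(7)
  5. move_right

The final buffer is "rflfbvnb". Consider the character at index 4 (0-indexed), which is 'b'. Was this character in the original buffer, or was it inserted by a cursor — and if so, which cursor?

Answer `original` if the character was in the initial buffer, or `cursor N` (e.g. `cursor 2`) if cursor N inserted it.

After op 1 (insert('b')): buffer="rflfbvnb" (len 8), cursors c1@5 c2@8, authorship ....1..2
After op 2 (add_cursor(5)): buffer="rflfbvnb" (len 8), cursors c1@5 c3@5 c2@8, authorship ....1..2
After op 3 (move_right): buffer="rflfbvnb" (len 8), cursors c1@6 c3@6 c2@8, authorship ....1..2
After op 4 (add_cursor(7)): buffer="rflfbvnb" (len 8), cursors c1@6 c3@6 c4@7 c2@8, authorship ....1..2
After op 5 (move_right): buffer="rflfbvnb" (len 8), cursors c1@7 c3@7 c2@8 c4@8, authorship ....1..2
Authorship (.=original, N=cursor N): . . . . 1 . . 2
Index 4: author = 1

Answer: cursor 1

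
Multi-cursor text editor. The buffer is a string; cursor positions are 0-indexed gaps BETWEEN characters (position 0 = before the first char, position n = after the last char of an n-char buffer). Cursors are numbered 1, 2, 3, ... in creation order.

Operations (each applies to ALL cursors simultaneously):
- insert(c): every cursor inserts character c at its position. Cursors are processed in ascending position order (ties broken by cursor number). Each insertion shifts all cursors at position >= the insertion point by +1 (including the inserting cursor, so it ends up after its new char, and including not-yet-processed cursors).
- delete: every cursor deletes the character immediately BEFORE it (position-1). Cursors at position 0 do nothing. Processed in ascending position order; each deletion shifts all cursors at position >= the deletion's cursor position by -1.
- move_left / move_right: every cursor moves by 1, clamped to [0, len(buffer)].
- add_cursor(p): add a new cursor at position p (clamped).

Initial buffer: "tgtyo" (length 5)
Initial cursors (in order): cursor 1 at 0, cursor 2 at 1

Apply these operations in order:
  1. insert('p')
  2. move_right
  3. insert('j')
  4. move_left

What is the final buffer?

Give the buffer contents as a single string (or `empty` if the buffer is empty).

Answer: ptjpgjtyo

Derivation:
After op 1 (insert('p')): buffer="ptpgtyo" (len 7), cursors c1@1 c2@3, authorship 1.2....
After op 2 (move_right): buffer="ptpgtyo" (len 7), cursors c1@2 c2@4, authorship 1.2....
After op 3 (insert('j')): buffer="ptjpgjtyo" (len 9), cursors c1@3 c2@6, authorship 1.12.2...
After op 4 (move_left): buffer="ptjpgjtyo" (len 9), cursors c1@2 c2@5, authorship 1.12.2...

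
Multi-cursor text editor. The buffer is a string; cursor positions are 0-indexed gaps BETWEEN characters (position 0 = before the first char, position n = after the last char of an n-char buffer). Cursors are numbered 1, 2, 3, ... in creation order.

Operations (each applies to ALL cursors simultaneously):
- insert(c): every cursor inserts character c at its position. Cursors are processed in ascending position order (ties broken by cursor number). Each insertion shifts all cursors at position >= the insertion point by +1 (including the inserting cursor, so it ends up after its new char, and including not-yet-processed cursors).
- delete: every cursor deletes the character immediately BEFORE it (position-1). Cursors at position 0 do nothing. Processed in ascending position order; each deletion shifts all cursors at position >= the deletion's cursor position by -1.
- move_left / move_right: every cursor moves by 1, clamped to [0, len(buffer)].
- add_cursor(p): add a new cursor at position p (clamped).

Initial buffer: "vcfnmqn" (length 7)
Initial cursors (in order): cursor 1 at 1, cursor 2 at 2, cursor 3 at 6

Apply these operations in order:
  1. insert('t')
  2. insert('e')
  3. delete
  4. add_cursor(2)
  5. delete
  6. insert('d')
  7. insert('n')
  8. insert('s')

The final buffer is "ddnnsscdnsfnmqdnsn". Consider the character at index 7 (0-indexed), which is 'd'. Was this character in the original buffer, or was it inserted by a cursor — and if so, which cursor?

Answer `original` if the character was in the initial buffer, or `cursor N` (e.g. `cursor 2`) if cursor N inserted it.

Answer: cursor 2

Derivation:
After op 1 (insert('t')): buffer="vtctfnmqtn" (len 10), cursors c1@2 c2@4 c3@9, authorship .1.2....3.
After op 2 (insert('e')): buffer="vtectefnmqten" (len 13), cursors c1@3 c2@6 c3@12, authorship .11.22....33.
After op 3 (delete): buffer="vtctfnmqtn" (len 10), cursors c1@2 c2@4 c3@9, authorship .1.2....3.
After op 4 (add_cursor(2)): buffer="vtctfnmqtn" (len 10), cursors c1@2 c4@2 c2@4 c3@9, authorship .1.2....3.
After op 5 (delete): buffer="cfnmqn" (len 6), cursors c1@0 c4@0 c2@1 c3@5, authorship ......
After op 6 (insert('d')): buffer="ddcdfnmqdn" (len 10), cursors c1@2 c4@2 c2@4 c3@9, authorship 14.2....3.
After op 7 (insert('n')): buffer="ddnncdnfnmqdnn" (len 14), cursors c1@4 c4@4 c2@7 c3@13, authorship 1414.22....33.
After op 8 (insert('s')): buffer="ddnnsscdnsfnmqdnsn" (len 18), cursors c1@6 c4@6 c2@10 c3@17, authorship 141414.222....333.
Authorship (.=original, N=cursor N): 1 4 1 4 1 4 . 2 2 2 . . . . 3 3 3 .
Index 7: author = 2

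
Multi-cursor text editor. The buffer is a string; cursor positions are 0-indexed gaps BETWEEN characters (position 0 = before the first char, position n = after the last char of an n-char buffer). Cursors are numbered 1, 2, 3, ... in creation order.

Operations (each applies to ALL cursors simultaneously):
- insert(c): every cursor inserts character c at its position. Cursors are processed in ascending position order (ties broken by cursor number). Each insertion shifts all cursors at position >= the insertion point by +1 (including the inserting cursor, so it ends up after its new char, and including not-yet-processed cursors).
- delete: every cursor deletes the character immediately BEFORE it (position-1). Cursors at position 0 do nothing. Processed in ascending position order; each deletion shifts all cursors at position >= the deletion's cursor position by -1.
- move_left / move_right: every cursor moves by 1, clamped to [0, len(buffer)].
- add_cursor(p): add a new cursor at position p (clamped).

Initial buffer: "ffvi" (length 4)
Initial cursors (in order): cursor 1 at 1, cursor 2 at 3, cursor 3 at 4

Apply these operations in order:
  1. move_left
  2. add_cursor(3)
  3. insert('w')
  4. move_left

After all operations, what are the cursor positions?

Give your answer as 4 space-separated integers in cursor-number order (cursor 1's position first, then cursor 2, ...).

Answer: 0 3 6 6

Derivation:
After op 1 (move_left): buffer="ffvi" (len 4), cursors c1@0 c2@2 c3@3, authorship ....
After op 2 (add_cursor(3)): buffer="ffvi" (len 4), cursors c1@0 c2@2 c3@3 c4@3, authorship ....
After op 3 (insert('w')): buffer="wffwvwwi" (len 8), cursors c1@1 c2@4 c3@7 c4@7, authorship 1..2.34.
After op 4 (move_left): buffer="wffwvwwi" (len 8), cursors c1@0 c2@3 c3@6 c4@6, authorship 1..2.34.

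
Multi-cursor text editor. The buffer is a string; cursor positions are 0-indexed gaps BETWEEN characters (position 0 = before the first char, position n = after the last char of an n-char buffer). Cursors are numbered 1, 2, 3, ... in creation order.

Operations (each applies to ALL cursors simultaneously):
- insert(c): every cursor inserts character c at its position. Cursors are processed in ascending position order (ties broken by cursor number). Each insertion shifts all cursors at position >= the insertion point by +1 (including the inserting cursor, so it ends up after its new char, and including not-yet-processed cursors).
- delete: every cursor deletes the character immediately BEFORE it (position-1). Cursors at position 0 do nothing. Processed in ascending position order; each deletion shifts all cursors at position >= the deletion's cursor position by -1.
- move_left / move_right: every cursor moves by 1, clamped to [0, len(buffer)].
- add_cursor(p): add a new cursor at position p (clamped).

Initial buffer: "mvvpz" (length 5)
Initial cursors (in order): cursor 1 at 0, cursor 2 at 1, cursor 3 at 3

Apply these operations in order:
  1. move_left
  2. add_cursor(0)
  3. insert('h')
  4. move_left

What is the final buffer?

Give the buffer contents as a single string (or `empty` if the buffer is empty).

Answer: hhhmvhvpz

Derivation:
After op 1 (move_left): buffer="mvvpz" (len 5), cursors c1@0 c2@0 c3@2, authorship .....
After op 2 (add_cursor(0)): buffer="mvvpz" (len 5), cursors c1@0 c2@0 c4@0 c3@2, authorship .....
After op 3 (insert('h')): buffer="hhhmvhvpz" (len 9), cursors c1@3 c2@3 c4@3 c3@6, authorship 124..3...
After op 4 (move_left): buffer="hhhmvhvpz" (len 9), cursors c1@2 c2@2 c4@2 c3@5, authorship 124..3...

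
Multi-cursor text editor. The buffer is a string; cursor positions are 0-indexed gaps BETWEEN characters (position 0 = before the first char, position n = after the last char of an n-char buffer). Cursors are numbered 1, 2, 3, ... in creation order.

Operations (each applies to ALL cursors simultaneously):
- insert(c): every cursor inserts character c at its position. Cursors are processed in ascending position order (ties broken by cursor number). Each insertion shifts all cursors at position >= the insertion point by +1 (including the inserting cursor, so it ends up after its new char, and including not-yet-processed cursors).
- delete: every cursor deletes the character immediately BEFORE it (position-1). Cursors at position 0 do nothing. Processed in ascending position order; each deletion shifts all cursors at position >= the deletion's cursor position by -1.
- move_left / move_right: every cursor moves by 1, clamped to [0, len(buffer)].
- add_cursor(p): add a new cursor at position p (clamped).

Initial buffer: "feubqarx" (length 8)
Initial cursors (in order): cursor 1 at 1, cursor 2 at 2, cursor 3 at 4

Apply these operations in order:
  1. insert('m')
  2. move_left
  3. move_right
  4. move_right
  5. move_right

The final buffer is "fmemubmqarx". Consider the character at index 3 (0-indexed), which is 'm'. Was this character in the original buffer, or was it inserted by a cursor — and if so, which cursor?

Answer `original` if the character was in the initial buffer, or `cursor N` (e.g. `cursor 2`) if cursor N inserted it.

Answer: cursor 2

Derivation:
After op 1 (insert('m')): buffer="fmemubmqarx" (len 11), cursors c1@2 c2@4 c3@7, authorship .1.2..3....
After op 2 (move_left): buffer="fmemubmqarx" (len 11), cursors c1@1 c2@3 c3@6, authorship .1.2..3....
After op 3 (move_right): buffer="fmemubmqarx" (len 11), cursors c1@2 c2@4 c3@7, authorship .1.2..3....
After op 4 (move_right): buffer="fmemubmqarx" (len 11), cursors c1@3 c2@5 c3@8, authorship .1.2..3....
After op 5 (move_right): buffer="fmemubmqarx" (len 11), cursors c1@4 c2@6 c3@9, authorship .1.2..3....
Authorship (.=original, N=cursor N): . 1 . 2 . . 3 . . . .
Index 3: author = 2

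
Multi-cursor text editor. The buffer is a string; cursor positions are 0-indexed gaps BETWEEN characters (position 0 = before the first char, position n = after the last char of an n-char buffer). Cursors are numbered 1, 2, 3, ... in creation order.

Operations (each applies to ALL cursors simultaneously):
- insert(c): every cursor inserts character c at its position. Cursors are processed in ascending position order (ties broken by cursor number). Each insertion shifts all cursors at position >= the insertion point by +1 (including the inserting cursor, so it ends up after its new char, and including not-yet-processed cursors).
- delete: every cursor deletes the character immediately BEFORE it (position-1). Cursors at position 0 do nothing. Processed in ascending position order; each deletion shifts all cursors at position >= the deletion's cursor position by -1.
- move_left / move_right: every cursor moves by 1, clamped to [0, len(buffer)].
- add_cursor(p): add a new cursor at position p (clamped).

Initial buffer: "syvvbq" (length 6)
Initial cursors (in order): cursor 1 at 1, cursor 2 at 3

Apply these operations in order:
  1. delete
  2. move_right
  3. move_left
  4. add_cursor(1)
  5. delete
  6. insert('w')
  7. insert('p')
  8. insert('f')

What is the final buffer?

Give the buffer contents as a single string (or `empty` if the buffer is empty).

Answer: wwwpppfffvbq

Derivation:
After op 1 (delete): buffer="yvbq" (len 4), cursors c1@0 c2@1, authorship ....
After op 2 (move_right): buffer="yvbq" (len 4), cursors c1@1 c2@2, authorship ....
After op 3 (move_left): buffer="yvbq" (len 4), cursors c1@0 c2@1, authorship ....
After op 4 (add_cursor(1)): buffer="yvbq" (len 4), cursors c1@0 c2@1 c3@1, authorship ....
After op 5 (delete): buffer="vbq" (len 3), cursors c1@0 c2@0 c3@0, authorship ...
After op 6 (insert('w')): buffer="wwwvbq" (len 6), cursors c1@3 c2@3 c3@3, authorship 123...
After op 7 (insert('p')): buffer="wwwpppvbq" (len 9), cursors c1@6 c2@6 c3@6, authorship 123123...
After op 8 (insert('f')): buffer="wwwpppfffvbq" (len 12), cursors c1@9 c2@9 c3@9, authorship 123123123...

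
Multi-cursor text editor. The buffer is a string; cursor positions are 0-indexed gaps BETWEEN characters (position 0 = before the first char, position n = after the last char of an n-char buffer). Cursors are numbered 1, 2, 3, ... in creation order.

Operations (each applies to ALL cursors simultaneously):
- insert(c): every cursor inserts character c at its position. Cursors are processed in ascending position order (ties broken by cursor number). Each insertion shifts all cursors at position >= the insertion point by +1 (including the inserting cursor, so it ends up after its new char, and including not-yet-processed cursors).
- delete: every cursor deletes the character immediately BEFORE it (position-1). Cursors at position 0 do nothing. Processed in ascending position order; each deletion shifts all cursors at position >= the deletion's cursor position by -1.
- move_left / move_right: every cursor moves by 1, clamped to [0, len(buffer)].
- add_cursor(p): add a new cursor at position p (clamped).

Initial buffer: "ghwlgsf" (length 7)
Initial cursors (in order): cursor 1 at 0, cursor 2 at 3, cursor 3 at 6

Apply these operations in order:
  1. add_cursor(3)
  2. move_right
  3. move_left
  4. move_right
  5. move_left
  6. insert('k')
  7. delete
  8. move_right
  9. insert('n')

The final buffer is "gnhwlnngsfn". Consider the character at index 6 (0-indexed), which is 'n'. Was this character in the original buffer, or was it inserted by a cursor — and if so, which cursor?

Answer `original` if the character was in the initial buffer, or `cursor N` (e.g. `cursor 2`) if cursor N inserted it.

After op 1 (add_cursor(3)): buffer="ghwlgsf" (len 7), cursors c1@0 c2@3 c4@3 c3@6, authorship .......
After op 2 (move_right): buffer="ghwlgsf" (len 7), cursors c1@1 c2@4 c4@4 c3@7, authorship .......
After op 3 (move_left): buffer="ghwlgsf" (len 7), cursors c1@0 c2@3 c4@3 c3@6, authorship .......
After op 4 (move_right): buffer="ghwlgsf" (len 7), cursors c1@1 c2@4 c4@4 c3@7, authorship .......
After op 5 (move_left): buffer="ghwlgsf" (len 7), cursors c1@0 c2@3 c4@3 c3@6, authorship .......
After op 6 (insert('k')): buffer="kghwkklgskf" (len 11), cursors c1@1 c2@6 c4@6 c3@10, authorship 1...24...3.
After op 7 (delete): buffer="ghwlgsf" (len 7), cursors c1@0 c2@3 c4@3 c3@6, authorship .......
After op 8 (move_right): buffer="ghwlgsf" (len 7), cursors c1@1 c2@4 c4@4 c3@7, authorship .......
After op 9 (insert('n')): buffer="gnhwlnngsfn" (len 11), cursors c1@2 c2@7 c4@7 c3@11, authorship .1...24...3
Authorship (.=original, N=cursor N): . 1 . . . 2 4 . . . 3
Index 6: author = 4

Answer: cursor 4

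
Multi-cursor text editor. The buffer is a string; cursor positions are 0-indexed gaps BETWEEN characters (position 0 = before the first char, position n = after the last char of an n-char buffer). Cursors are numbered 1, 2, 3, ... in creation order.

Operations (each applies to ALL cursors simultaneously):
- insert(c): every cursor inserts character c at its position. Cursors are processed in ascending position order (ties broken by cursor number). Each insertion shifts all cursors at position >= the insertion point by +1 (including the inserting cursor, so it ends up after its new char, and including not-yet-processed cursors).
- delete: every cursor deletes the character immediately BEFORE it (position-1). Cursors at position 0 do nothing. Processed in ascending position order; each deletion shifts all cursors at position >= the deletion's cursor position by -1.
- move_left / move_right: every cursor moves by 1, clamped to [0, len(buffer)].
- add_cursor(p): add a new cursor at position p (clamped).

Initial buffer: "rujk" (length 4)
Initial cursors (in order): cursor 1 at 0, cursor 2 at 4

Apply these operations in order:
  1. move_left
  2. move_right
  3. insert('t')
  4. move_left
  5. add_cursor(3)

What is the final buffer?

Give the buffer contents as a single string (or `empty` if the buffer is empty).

Answer: rtujkt

Derivation:
After op 1 (move_left): buffer="rujk" (len 4), cursors c1@0 c2@3, authorship ....
After op 2 (move_right): buffer="rujk" (len 4), cursors c1@1 c2@4, authorship ....
After op 3 (insert('t')): buffer="rtujkt" (len 6), cursors c1@2 c2@6, authorship .1...2
After op 4 (move_left): buffer="rtujkt" (len 6), cursors c1@1 c2@5, authorship .1...2
After op 5 (add_cursor(3)): buffer="rtujkt" (len 6), cursors c1@1 c3@3 c2@5, authorship .1...2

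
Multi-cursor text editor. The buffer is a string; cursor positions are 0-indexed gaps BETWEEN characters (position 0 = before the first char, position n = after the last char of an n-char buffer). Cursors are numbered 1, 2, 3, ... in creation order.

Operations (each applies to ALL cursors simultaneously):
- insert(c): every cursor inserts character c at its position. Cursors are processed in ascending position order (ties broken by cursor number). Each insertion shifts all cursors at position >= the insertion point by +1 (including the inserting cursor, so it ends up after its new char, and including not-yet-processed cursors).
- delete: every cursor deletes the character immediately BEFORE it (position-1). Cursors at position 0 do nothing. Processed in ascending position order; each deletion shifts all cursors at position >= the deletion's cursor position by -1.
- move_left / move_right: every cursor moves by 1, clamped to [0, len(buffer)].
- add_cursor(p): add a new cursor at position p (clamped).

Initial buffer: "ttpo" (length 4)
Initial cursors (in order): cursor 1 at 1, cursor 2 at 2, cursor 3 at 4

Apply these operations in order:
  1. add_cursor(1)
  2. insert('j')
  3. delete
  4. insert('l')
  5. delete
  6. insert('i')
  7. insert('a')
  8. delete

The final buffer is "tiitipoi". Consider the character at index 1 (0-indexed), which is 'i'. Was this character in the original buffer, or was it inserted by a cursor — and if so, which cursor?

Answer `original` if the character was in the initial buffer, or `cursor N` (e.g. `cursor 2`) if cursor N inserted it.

After op 1 (add_cursor(1)): buffer="ttpo" (len 4), cursors c1@1 c4@1 c2@2 c3@4, authorship ....
After op 2 (insert('j')): buffer="tjjtjpoj" (len 8), cursors c1@3 c4@3 c2@5 c3@8, authorship .14.2..3
After op 3 (delete): buffer="ttpo" (len 4), cursors c1@1 c4@1 c2@2 c3@4, authorship ....
After op 4 (insert('l')): buffer="tlltlpol" (len 8), cursors c1@3 c4@3 c2@5 c3@8, authorship .14.2..3
After op 5 (delete): buffer="ttpo" (len 4), cursors c1@1 c4@1 c2@2 c3@4, authorship ....
After op 6 (insert('i')): buffer="tiitipoi" (len 8), cursors c1@3 c4@3 c2@5 c3@8, authorship .14.2..3
After op 7 (insert('a')): buffer="tiiaatiapoia" (len 12), cursors c1@5 c4@5 c2@8 c3@12, authorship .1414.22..33
After op 8 (delete): buffer="tiitipoi" (len 8), cursors c1@3 c4@3 c2@5 c3@8, authorship .14.2..3
Authorship (.=original, N=cursor N): . 1 4 . 2 . . 3
Index 1: author = 1

Answer: cursor 1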